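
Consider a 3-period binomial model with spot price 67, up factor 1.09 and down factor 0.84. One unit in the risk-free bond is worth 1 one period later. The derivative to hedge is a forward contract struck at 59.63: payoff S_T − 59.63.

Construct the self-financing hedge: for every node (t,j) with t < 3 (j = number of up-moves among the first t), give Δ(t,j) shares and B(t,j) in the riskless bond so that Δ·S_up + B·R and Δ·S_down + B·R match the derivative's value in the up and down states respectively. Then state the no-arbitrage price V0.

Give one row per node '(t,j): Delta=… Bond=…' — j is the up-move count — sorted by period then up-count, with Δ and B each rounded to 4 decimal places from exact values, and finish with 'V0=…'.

The replicating-portfolio and risk-neutral prices coincide; use p* = (1−0.84)/(1.09−0.84) = 0.6400 for the latter.
At expiry t=3: V(3,0)=-19.9188, V(3,1)=-8.1000, V(3,2)=7.2363, V(3,3)=27.1369
  t=2,j=0: stock 47.2752 → up 51.5300 (V=-8.1000), down 39.7112 (V=-19.9188). Price -12.3548; hedge Δ=1.0000, bond B=-59.6300.
  t=2,j=1: stock 61.3452 → up 66.8663 (V=7.2363), down 51.5300 (V=-8.1000). Price 1.7152; hedge Δ=1.0000, bond B=-59.6300.
  t=2,j=2: stock 79.6027 → up 86.7669 (V=27.1369), down 66.8663 (V=7.2363). Price 19.9727; hedge Δ=1.0000, bond B=-59.6300.
  t=1,j=0: stock 56.2800 → up 61.3452 (V=1.7152), down 47.2752 (V=-12.3548). Price -3.3500; hedge Δ=1.0000, bond B=-59.6300.
  t=1,j=1: stock 73.0300 → up 79.6027 (V=19.9727), down 61.3452 (V=1.7152). Price 13.4000; hedge Δ=1.0000, bond B=-59.6300.
  t=0,j=0: stock 67.0000 → up 73.0300 (V=13.4000), down 56.2800 (V=-3.3500). Price 7.3700; hedge Δ=1.0000, bond B=-59.6300.
Each (Δ,B) replicates both successor values, so the strategy is self-financing and V0 is arbitrage-free.

(0,0): Delta=1.0000 Bond=-59.6300
(1,0): Delta=1.0000 Bond=-59.6300
(1,1): Delta=1.0000 Bond=-59.6300
(2,0): Delta=1.0000 Bond=-59.6300
(2,1): Delta=1.0000 Bond=-59.6300
(2,2): Delta=1.0000 Bond=-59.6300
V0=7.3700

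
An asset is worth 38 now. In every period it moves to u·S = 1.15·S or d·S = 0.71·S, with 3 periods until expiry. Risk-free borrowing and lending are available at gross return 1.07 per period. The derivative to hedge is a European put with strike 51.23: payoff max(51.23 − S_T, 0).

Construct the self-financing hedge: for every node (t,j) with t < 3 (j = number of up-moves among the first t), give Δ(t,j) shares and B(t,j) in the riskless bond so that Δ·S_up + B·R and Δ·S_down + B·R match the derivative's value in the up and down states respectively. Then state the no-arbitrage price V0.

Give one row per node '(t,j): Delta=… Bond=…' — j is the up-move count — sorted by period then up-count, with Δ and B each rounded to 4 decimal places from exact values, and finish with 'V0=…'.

(0,0): Delta=-0.7705 Bond=36.0317
(1,0): Delta=-1.0000 Bond=44.7463
(1,1): Delta=-0.7390 Bond=37.1778
(2,0): Delta=-1.0000 Bond=47.8785
(2,1): Delta=-1.0000 Bond=47.8785
(2,2): Delta=-0.7032 Bond=37.9807
V0=6.7533

Under the risk-neutral measure, an up-move has probability p* = (R−d)/(u−d) = 0.8182 and values discount at R = 1.07.
Terminal payoffs: V(3,0)=37.6294, V(3,1)=29.2008, V(3,2)=15.5490, V(3,3)=0.0000
(2,0): S=19.1558. Δ = (V_up−V_dn)/(S_up−S_dn) = (29.2008−37.6294)/(22.0292−13.6006) = -1.0000. V = [p*·29.2008 + (1−p*)·37.6294]/1.07 = 28.7227. B = V − Δ·S = 47.8785.
(2,1): S=31.0270. Δ = (V_up−V_dn)/(S_up−S_dn) = (15.5490−29.2008)/(35.6810−22.0292) = -1.0000. V = [p*·15.5490 + (1−p*)·29.2008]/1.07 = 16.8515. B = V − Δ·S = 47.8785.
(2,2): S=50.2550. Δ = (V_up−V_dn)/(S_up−S_dn) = (0.0000−15.5490)/(57.7932−35.6810) = -0.7032. V = [p*·0.0000 + (1−p*)·15.5490]/1.07 = 2.6421. B = V − Δ·S = 37.9807.
(1,0): S=26.9800. Δ = (V_up−V_dn)/(S_up−S_dn) = (16.8515−28.7227)/(31.0270−19.1558) = -1.0000. V = [p*·16.8515 + (1−p*)·28.7227]/1.07 = 17.7663. B = V − Δ·S = 44.7463.
(1,1): S=43.7000. Δ = (V_up−V_dn)/(S_up−S_dn) = (2.6421−16.8515)/(50.2550−31.0270) = -0.7390. V = [p*·2.6421 + (1−p*)·16.8515]/1.07 = 4.8838. B = V − Δ·S = 37.1778.
(0,0): S=38.0000. Δ = (V_up−V_dn)/(S_up−S_dn) = (4.8838−17.7663)/(43.7000−26.9800) = -0.7705. V = [p*·4.8838 + (1−p*)·17.7663]/1.07 = 6.7533. B = V − Δ·S = 36.0317.
Self-financing check: at every node Δ·S+B equals the discounted successor values.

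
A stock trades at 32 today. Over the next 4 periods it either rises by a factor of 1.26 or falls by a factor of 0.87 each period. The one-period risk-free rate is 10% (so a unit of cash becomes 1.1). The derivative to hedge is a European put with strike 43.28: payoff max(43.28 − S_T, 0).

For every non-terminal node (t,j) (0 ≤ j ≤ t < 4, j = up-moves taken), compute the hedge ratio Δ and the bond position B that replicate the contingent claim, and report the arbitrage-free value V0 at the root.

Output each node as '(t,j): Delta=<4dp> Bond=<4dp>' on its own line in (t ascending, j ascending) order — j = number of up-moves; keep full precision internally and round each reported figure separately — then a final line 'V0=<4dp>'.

(0,0): Delta=-0.3719 Bond=15.4033
(1,0): Delta=-0.6715 Bond=25.2827
(1,1): Delta=-0.2280 Bond=11.1426
(2,0): Delta=-1.0000 Bond=35.7686
(2,1): Delta=-0.5136 Bond=22.2752
(2,2): Delta=-0.0909 Bond=5.2876
(3,0): Delta=-1.0000 Bond=39.3455
(3,1): Delta=-1.0000 Bond=39.3455
(3,2): Delta=-0.2800 Bond=14.1774
(3,3): Delta=0.0000 Bond=0.0000
V0=3.5019

Risk-neutral probability p* = (R−d)/(u−d) = (1.1−0.87)/(1.26−0.87) = 0.5897.
Payoff layer (t=4): V(4,0)=24.9473, V(4,1)=16.7292, V(4,2)=4.8271, V(4,3)=0.0000, V(4,4)=0.0000
(3,0): S=21.0721. Δ = (V_up−V_dn)/(S_up−S_dn) = (16.7292−24.9473)/(26.5508−18.3327) = -1.0000. V = [p*·16.7292 + (1−p*)·24.9473]/1.1 = 18.2734. B = V − Δ·S = 39.3455.
(3,1): S=30.5182. Δ = (V_up−V_dn)/(S_up−S_dn) = (4.8271−16.7292)/(38.4529−26.5508) = -1.0000. V = [p*·4.8271 + (1−p*)·16.7292]/1.1 = 8.8272. B = V − Δ·S = 39.3455.
(3,2): S=44.1988. Δ = (V_up−V_dn)/(S_up−S_dn) = (0.0000−4.8271)/(55.6905−38.4529) = -0.2800. V = [p*·0.0000 + (1−p*)·4.8271]/1.1 = 1.8003. B = V − Δ·S = 14.1774.
(3,3): S=64.0120. Δ = (V_up−V_dn)/(S_up−S_dn) = (0.0000−0.0000)/(80.6552−55.6905) = 0.0000. V = [p*·0.0000 + (1−p*)·0.0000]/1.1 = 0.0000. B = V − Δ·S = 0.0000.
(2,0): S=24.2208. Δ = (V_up−V_dn)/(S_up−S_dn) = (8.8272−18.2734)/(30.5182−21.0721) = -1.0000. V = [p*·8.8272 + (1−p*)·18.2734]/1.1 = 11.5478. B = V − Δ·S = 35.7686.
(2,1): S=35.0784. Δ = (V_up−V_dn)/(S_up−S_dn) = (1.8003−8.8272)/(44.1988−30.5182) = -0.5136. V = [p*·1.8003 + (1−p*)·8.8272]/1.1 = 4.2574. B = V − Δ·S = 22.2752.
(2,2): S=50.8032. Δ = (V_up−V_dn)/(S_up−S_dn) = (0.0000−1.8003)/(64.0120−44.1988) = -0.0909. V = [p*·0.0000 + (1−p*)·1.8003]/1.1 = 0.6714. B = V − Δ·S = 5.2876.
(1,0): S=27.8400. Δ = (V_up−V_dn)/(S_up−S_dn) = (4.2574−11.5478)/(35.0784−24.2208) = -0.6715. V = [p*·4.2574 + (1−p*)·11.5478]/1.1 = 6.5894. B = V − Δ·S = 25.2827.
(1,1): S=40.3200. Δ = (V_up−V_dn)/(S_up−S_dn) = (0.6714−4.2574)/(50.8032−35.0784) = -0.2280. V = [p*·0.6714 + (1−p*)·4.2574]/1.1 = 1.9478. B = V − Δ·S = 11.1426.
(0,0): S=32.0000. Δ = (V_up−V_dn)/(S_up−S_dn) = (1.9478−6.5894)/(40.3200−27.8400) = -0.3719. V = [p*·1.9478 + (1−p*)·6.5894]/1.1 = 3.5019. B = V − Δ·S = 15.4033.
Check: Δ(0,0)·S0 + B(0,0) = 3.5019 = V0.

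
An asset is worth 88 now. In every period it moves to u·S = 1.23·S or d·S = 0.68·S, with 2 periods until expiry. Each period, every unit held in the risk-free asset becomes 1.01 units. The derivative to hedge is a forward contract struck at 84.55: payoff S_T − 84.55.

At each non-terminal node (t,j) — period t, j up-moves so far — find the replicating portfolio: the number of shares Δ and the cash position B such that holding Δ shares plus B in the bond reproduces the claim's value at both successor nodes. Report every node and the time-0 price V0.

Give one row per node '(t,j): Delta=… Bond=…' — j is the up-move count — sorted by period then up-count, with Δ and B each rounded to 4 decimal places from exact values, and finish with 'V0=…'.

(0,0): Delta=1.0000 Bond=-82.8840
(1,0): Delta=1.0000 Bond=-83.7129
(1,1): Delta=1.0000 Bond=-83.7129
V0=5.1160

Since d<R<u, set p* = (R−d)/(u−d) = 0.6000; price each node as the discounted p*-expectation of its children.
Terminal payoffs: V(2,0)=-43.8588, V(2,1)=-10.9468, V(2,2)=48.5852
(1,0): S=59.8400. Δ = (V_up−V_dn)/(S_up−S_dn) = (-10.9468−-43.8588)/(73.6032−40.6912) = 1.0000. V = [p*·-10.9468 + (1−p*)·-43.8588]/1.01 = -23.8729. B = V − Δ·S = -83.7129.
(1,1): S=108.2400. Δ = (V_up−V_dn)/(S_up−S_dn) = (48.5852−-10.9468)/(133.1352−73.6032) = 1.0000. V = [p*·48.5852 + (1−p*)·-10.9468]/1.01 = 24.5271. B = V − Δ·S = -83.7129.
(0,0): S=88.0000. Δ = (V_up−V_dn)/(S_up−S_dn) = (24.5271−-23.8729)/(108.2400−59.8400) = 1.0000. V = [p*·24.5271 + (1−p*)·-23.8729]/1.01 = 5.1160. B = V − Δ·S = -82.8840.
Each (Δ,B) replicates both successor values, so the strategy is self-financing and V0 is arbitrage-free.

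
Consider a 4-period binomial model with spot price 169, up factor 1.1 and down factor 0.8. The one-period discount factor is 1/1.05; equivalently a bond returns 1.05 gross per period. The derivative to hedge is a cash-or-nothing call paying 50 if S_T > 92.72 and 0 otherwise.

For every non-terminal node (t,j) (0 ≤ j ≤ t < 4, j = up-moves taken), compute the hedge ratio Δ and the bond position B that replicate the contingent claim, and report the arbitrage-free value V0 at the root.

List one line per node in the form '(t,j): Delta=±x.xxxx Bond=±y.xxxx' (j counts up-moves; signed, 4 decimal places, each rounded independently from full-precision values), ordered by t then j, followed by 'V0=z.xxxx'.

The replicating-portfolio and risk-neutral prices coincide; use p* = (1.05−0.8)/(1.1−0.8) = 0.8333 for the latter.
Terminal payoffs: V(4,0)=0.0000, V(4,1)=50.0000, V(4,2)=50.0000, V(4,3)=50.0000, V(4,4)=50.0000
  t=3,j=0: stock 86.5280 → up 95.1808 (V=50.0000), down 69.2224 (V=0.0000). Price 39.6825; hedge Δ=1.9262, bond B=-126.9841.
  t=3,j=1: stock 118.9760 → up 130.8736 (V=50.0000), down 95.1808 (V=50.0000). Price 47.6190; hedge Δ=0.0000, bond B=47.6190.
  t=3,j=2: stock 163.5920 → up 179.9512 (V=50.0000), down 130.8736 (V=50.0000). Price 47.6190; hedge Δ=0.0000, bond B=47.6190.
  t=3,j=3: stock 224.9390 → up 247.4329 (V=50.0000), down 179.9512 (V=50.0000). Price 47.6190; hedge Δ=0.0000, bond B=47.6190.
  t=2,j=0: stock 108.1600 → up 118.9760 (V=47.6190), down 86.5280 (V=39.6825). Price 44.0917; hedge Δ=0.2446, bond B=17.6367.
  t=2,j=1: stock 148.7200 → up 163.5920 (V=47.6190), down 118.9760 (V=47.6190). Price 45.3515; hedge Δ=0.0000, bond B=45.3515.
  t=2,j=2: stock 204.4900 → up 224.9390 (V=47.6190), down 163.5920 (V=47.6190). Price 45.3515; hedge Δ=0.0000, bond B=45.3515.
  t=1,j=0: stock 135.2000 → up 148.7200 (V=45.3515), down 108.1600 (V=44.0917). Price 42.9919; hedge Δ=0.0311, bond B=38.7927.
  t=1,j=1: stock 185.9000 → up 204.4900 (V=45.3515), down 148.7200 (V=45.3515). Price 43.1919; hedge Δ=0.0000, bond B=43.1919.
  t=0,j=0: stock 169.0000 → up 185.9000 (V=43.1919), down 135.2000 (V=42.9919). Price 41.1034; hedge Δ=0.0039, bond B=40.4368.
Each (Δ,B) replicates both successor values, so the strategy is self-financing and V0 is arbitrage-free.

(0,0): Delta=0.0039 Bond=40.4368
(1,0): Delta=0.0311 Bond=38.7927
(1,1): Delta=0.0000 Bond=43.1919
(2,0): Delta=0.2446 Bond=17.6367
(2,1): Delta=0.0000 Bond=45.3515
(2,2): Delta=0.0000 Bond=45.3515
(3,0): Delta=1.9262 Bond=-126.9841
(3,1): Delta=0.0000 Bond=47.6190
(3,2): Delta=0.0000 Bond=47.6190
(3,3): Delta=0.0000 Bond=47.6190
V0=41.1034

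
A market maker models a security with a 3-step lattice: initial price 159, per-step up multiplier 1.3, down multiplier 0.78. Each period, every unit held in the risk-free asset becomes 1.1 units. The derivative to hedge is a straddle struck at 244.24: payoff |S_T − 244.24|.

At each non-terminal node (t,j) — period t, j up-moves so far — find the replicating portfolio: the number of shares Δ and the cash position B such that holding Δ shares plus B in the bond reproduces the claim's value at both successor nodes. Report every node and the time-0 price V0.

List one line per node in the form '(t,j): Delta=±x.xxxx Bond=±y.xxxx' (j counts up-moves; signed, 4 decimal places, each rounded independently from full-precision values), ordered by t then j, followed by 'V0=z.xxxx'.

The replicating-portfolio and risk-neutral prices coincide; use p* = (1.1−0.78)/(1.3−0.78) = 0.6154 for the latter.
Terminal values V(3,·): V(3,0)=168.7862, V(3,1)=118.4837, V(3,2)=34.6462, V(3,3)=105.0830
Node (2,0) S=96.7356: V=(p*·118.4837+(1−p*)·168.7862)/1.1=125.3008; Δ=(118.4837−168.7862)/(125.7563−75.4538)=-1.0000; B=V−Δ·S=222.0364
Node (2,1) S=161.2260: V=(p*·34.6462+(1−p*)·118.4837)/1.1=60.8104; Δ=(34.6462−118.4837)/(209.5938−125.7563)=-1.0000; B=V−Δ·S=222.0364
Node (2,2) S=268.7100: V=(p*·105.0830+(1−p*)·34.6462)/1.1=70.9017; Δ=(105.0830−34.6462)/(349.3230−209.5938)=0.5041; B=V−Δ·S=-64.5536
Node (1,0) S=124.0200: V=(p*·60.8104+(1−p*)·125.3008)/1.1=77.8312; Δ=(60.8104−125.3008)/(161.2260−96.7356)=-1.0000; B=V−Δ·S=201.8512
Node (1,1) S=206.7000: V=(p*·70.9017+(1−p*)·60.8104)/1.1=60.9277; Δ=(70.9017−60.8104)/(268.7100−161.2260)=0.0939; B=V−Δ·S=41.5212
Node (0,0) S=159.0000: V=(p*·60.9277+(1−p*)·77.8312)/1.1=61.2991; Δ=(60.9277−77.8312)/(206.7000−124.0200)=-0.2044; B=V−Δ·S=93.8060
Each (Δ,B) replicates both successor values, so the strategy is self-financing and V0 is arbitrage-free.

(0,0): Delta=-0.2044 Bond=93.8060
(1,0): Delta=-1.0000 Bond=201.8512
(1,1): Delta=0.0939 Bond=41.5212
(2,0): Delta=-1.0000 Bond=222.0364
(2,1): Delta=-1.0000 Bond=222.0364
(2,2): Delta=0.5041 Bond=-64.5536
V0=61.2991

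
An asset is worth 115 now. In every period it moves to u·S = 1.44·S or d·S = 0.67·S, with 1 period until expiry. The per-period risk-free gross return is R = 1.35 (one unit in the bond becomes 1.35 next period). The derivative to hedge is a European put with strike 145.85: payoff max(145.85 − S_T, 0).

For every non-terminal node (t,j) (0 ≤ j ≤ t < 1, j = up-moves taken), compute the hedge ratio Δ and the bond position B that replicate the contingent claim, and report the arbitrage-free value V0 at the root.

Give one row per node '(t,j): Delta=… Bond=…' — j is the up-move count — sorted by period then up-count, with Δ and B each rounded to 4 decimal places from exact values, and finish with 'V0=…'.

(0,0): Delta=-0.7770 Bond=95.3074
V0=5.9567

Under the risk-neutral measure, an up-move has probability p* = (R−d)/(u−d) = 0.8831 and values discount at R = 1.35.
Terminal values V(1,·): V(1,0)=68.8000, V(1,1)=0.0000
Node (0,0) S=115.0000: V=(p*·0.0000+(1−p*)·68.8000)/1.35=5.9567; Δ=(0.0000−68.8000)/(165.6000−77.0500)=-0.7770; B=V−Δ·S=95.3074
Root portfolio cost Δ·115+B reproduces V0=5.9567.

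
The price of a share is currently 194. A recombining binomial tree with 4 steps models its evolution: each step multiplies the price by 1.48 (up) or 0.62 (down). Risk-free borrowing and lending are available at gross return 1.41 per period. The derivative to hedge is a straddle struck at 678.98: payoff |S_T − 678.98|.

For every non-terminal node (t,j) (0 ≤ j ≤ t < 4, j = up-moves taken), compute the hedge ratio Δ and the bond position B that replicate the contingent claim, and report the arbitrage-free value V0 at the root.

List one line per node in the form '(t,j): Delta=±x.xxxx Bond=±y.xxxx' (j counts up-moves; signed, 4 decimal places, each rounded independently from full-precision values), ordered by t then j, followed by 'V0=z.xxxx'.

Under the risk-neutral measure, an up-move has probability p* = (R−d)/(u−d) = 0.9186 and values discount at R = 1.41.
Terminal payoffs: V(4,0)=650.3139, V(4,1)=610.5513, V(4,2)=515.6340, V(4,3)=289.0573, V(4,4)=251.8033
(3,0): S=46.2356. Δ = (V_up−V_dn)/(S_up−S_dn) = (610.5513−650.3139)/(68.4287−28.6661) = -1.0000. V = [p*·610.5513 + (1−p*)·650.3139]/1.41 = 435.3105. B = V − Δ·S = 481.5461.
(3,1): S=110.3689. Δ = (V_up−V_dn)/(S_up−S_dn) = (515.6340−610.5513)/(163.3460−68.4287) = -1.0000. V = [p*·515.6340 + (1−p*)·610.5513]/1.41 = 371.1772. B = V − Δ·S = 481.5461.
(3,2): S=263.4613. Δ = (V_up−V_dn)/(S_up−S_dn) = (289.0573−515.6340)/(389.9227−163.3460) = -1.0000. V = [p*·289.0573 + (1−p*)·515.6340]/1.41 = 218.0848. B = V − Δ·S = 481.5461.
(3,3): S=628.9076. Δ = (V_up−V_dn)/(S_up−S_dn) = (251.8033−289.0573)/(930.7833−389.9227) = -0.0689. V = [p*·251.8033 + (1−p*)·289.0573]/1.41 = 180.7345. B = V − Δ·S = 224.0530.
(2,0): S=74.5736. Δ = (V_up−V_dn)/(S_up−S_dn) = (371.1772−435.3105)/(110.3689−46.2356) = -1.0000. V = [p*·371.1772 + (1−p*)·435.3105]/1.41 = 266.9485. B = V − Δ·S = 341.5221.
(2,1): S=178.0144. Δ = (V_up−V_dn)/(S_up−S_dn) = (218.0848−371.1772)/(263.4613−110.3689) = -1.0000. V = [p*·218.0848 + (1−p*)·371.1772]/1.41 = 163.5077. B = V − Δ·S = 341.5221.
(2,2): S=424.9376. Δ = (V_up−V_dn)/(S_up−S_dn) = (180.7345−218.0848)/(628.9076−263.4613) = -0.1022. V = [p*·180.7345 + (1−p*)·218.0848]/1.41 = 130.3366. B = V − Δ·S = 173.7672.
(1,0): S=120.2800. Δ = (V_up−V_dn)/(S_up−S_dn) = (163.5077−266.9485)/(178.0144−74.5736) = -1.0000. V = [p*·163.5077 + (1−p*)·266.9485]/1.41 = 121.9342. B = V − Δ·S = 242.2142.
(1,1): S=287.1200. Δ = (V_up−V_dn)/(S_up−S_dn) = (130.3366−163.5077)/(424.9376−178.0144) = -0.1343. V = [p*·130.3366 + (1−p*)·163.5077]/1.41 = 94.3522. B = V − Δ·S = 132.9232.
(0,0): S=194.0000. Δ = (V_up−V_dn)/(S_up−S_dn) = (94.3522−121.9342)/(287.1200−120.2800) = -0.1653. V = [p*·94.3522 + (1−p*)·121.9342]/1.41 = 68.5087. B = V − Δ·S = 100.5808.
Root portfolio cost Δ·194+B reproduces V0=68.5087.

(0,0): Delta=-0.1653 Bond=100.5808
(1,0): Delta=-1.0000 Bond=242.2142
(1,1): Delta=-0.1343 Bond=132.9232
(2,0): Delta=-1.0000 Bond=341.5221
(2,1): Delta=-1.0000 Bond=341.5221
(2,2): Delta=-0.1022 Bond=173.7672
(3,0): Delta=-1.0000 Bond=481.5461
(3,1): Delta=-1.0000 Bond=481.5461
(3,2): Delta=-1.0000 Bond=481.5461
(3,3): Delta=-0.0689 Bond=224.0530
V0=68.5087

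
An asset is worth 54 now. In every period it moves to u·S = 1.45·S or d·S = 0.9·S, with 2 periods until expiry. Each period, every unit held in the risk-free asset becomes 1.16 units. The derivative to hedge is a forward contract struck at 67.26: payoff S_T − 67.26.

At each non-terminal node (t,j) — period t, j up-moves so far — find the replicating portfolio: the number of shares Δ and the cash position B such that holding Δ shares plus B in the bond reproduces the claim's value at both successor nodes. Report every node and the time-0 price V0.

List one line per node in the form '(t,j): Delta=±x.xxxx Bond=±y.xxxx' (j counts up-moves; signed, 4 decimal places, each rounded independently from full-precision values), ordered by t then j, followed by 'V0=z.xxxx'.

(0,0): Delta=1.0000 Bond=-49.9851
(1,0): Delta=1.0000 Bond=-57.9828
(1,1): Delta=1.0000 Bond=-57.9828
V0=4.0149

Under the risk-neutral measure, an up-move has probability p* = (R−d)/(u−d) = 0.4727 and values discount at R = 1.16.
At expiry t=2: V(2,0)=-23.5200, V(2,1)=3.2100, V(2,2)=46.2750
(1,0): S=48.6000. Δ = (V_up−V_dn)/(S_up−S_dn) = (3.2100−-23.5200)/(70.4700−43.7400) = 1.0000. V = [p*·3.2100 + (1−p*)·-23.5200]/1.16 = -9.3828. B = V − Δ·S = -57.9828.
(1,1): S=78.3000. Δ = (V_up−V_dn)/(S_up−S_dn) = (46.2750−3.2100)/(113.5350−70.4700) = 1.0000. V = [p*·46.2750 + (1−p*)·3.2100]/1.16 = 20.3172. B = V − Δ·S = -57.9828.
(0,0): S=54.0000. Δ = (V_up−V_dn)/(S_up−S_dn) = (20.3172−-9.3828)/(78.3000−48.6000) = 1.0000. V = [p*·20.3172 + (1−p*)·-9.3828]/1.16 = 4.0149. B = V − Δ·S = -49.9851.
The time-0 hedge costs 4.0149, which is the no-arbitrage price.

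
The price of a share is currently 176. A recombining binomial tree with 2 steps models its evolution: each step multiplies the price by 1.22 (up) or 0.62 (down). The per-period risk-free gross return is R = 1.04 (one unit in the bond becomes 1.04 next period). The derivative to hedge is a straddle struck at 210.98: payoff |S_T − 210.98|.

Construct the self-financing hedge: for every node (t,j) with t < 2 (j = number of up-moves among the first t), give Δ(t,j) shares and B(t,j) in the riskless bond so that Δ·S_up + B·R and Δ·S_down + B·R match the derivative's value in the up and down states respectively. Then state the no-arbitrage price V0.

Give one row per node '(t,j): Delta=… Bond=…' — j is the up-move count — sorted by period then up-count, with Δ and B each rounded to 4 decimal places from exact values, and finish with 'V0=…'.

(0,0): Delta=-0.3501 Bond=126.8780
(1,0): Delta=-1.0000 Bond=202.8654
(1,1): Delta=-0.2086 Bond=101.5622
V0=65.2526

Under the risk-neutral measure, an up-move has probability p* = (R−d)/(u−d) = 0.7000 and values discount at R = 1.04.
Payoff layer (t=2): V(2,0)=143.3256, V(2,1)=77.8536, V(2,2)=50.9784
Node (1,0) S=109.1200: V=(p*·77.8536+(1−p*)·143.3256)/1.04=93.7454; Δ=(77.8536−143.3256)/(133.1264−67.6544)=-1.0000; B=V−Δ·S=202.8654
Node (1,1) S=214.7200: V=(p*·50.9784+(1−p*)·77.8536)/1.04=56.7702; Δ=(50.9784−77.8536)/(261.9584−133.1264)=-0.2086; B=V−Δ·S=101.5622
Node (0,0) S=176.0000: V=(p*·56.7702+(1−p*)·93.7454)/1.04=65.2526; Δ=(56.7702−93.7454)/(214.7200−109.1200)=-0.3501; B=V−Δ·S=126.8780
Self-financing check: at every node Δ·S+B equals the discounted successor values.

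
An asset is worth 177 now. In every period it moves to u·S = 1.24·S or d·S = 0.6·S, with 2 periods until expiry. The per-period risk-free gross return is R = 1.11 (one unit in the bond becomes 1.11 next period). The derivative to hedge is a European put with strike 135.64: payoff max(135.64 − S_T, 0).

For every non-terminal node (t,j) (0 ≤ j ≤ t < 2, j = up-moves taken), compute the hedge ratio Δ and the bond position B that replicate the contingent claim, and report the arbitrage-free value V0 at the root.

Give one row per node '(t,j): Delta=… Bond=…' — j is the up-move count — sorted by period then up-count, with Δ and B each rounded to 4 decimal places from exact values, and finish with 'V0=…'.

Since d<R<u, set p* = (R−d)/(u−d) = 0.7969; price each node as the discounted p*-expectation of its children.
Terminal payoffs: V(2,0)=71.9200, V(2,1)=3.9520, V(2,2)=0.0000
Node (1,0) S=106.2000: V=(p*·3.9520+(1−p*)·71.9200)/1.11=15.9982; Δ=(3.9520−71.9200)/(131.6880−63.7200)=-1.0000; B=V−Δ·S=122.1982
Node (1,1) S=219.4800: V=(p*·0.0000+(1−p*)·3.9520)/1.11=0.7232; Δ=(0.0000−3.9520)/(272.1552−131.6880)=-0.0281; B=V−Δ·S=6.8982
Node (0,0) S=177.0000: V=(p*·0.7232+(1−p*)·15.9982)/1.11=3.4468; Δ=(0.7232−15.9982)/(219.4800−106.2000)=-0.1348; B=V−Δ·S=27.3140
The time-0 hedge costs 3.4468, which is the no-arbitrage price.

(0,0): Delta=-0.1348 Bond=27.3140
(1,0): Delta=-1.0000 Bond=122.1982
(1,1): Delta=-0.0281 Bond=6.8982
V0=3.4468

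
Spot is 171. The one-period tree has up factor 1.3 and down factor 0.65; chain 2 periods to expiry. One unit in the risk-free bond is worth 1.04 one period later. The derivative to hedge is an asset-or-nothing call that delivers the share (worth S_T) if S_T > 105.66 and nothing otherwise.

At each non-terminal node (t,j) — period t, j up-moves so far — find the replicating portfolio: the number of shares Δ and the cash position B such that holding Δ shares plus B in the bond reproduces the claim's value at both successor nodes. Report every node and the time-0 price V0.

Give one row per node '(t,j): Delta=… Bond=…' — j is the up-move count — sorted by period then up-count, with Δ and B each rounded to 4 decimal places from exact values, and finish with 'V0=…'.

Under the risk-neutral measure, an up-move has probability p* = (R−d)/(u−d) = 0.6000 and values discount at R = 1.04.
Terminal values V(2,·): V(2,0)=0.0000, V(2,1)=144.4950, V(2,2)=288.9900
(1,0): S=111.1500. Δ = (V_up−V_dn)/(S_up−S_dn) = (144.4950−0.0000)/(144.4950−72.2475) = 2.0000. V = [p*·144.4950 + (1−p*)·0.0000]/1.04 = 83.3625. B = V − Δ·S = -138.9375.
(1,1): S=222.3000. Δ = (V_up−V_dn)/(S_up−S_dn) = (288.9900−144.4950)/(288.9900−144.4950) = 1.0000. V = [p*·288.9900 + (1−p*)·144.4950]/1.04 = 222.3000. B = V − Δ·S = 0.0000.
(0,0): S=171.0000. Δ = (V_up−V_dn)/(S_up−S_dn) = (222.3000−83.3625)/(222.3000−111.1500) = 1.2500. V = [p*·222.3000 + (1−p*)·83.3625]/1.04 = 160.3125. B = V − Δ·S = -53.4375.
Root portfolio cost Δ·171+B reproduces V0=160.3125.

(0,0): Delta=1.2500 Bond=-53.4375
(1,0): Delta=2.0000 Bond=-138.9375
(1,1): Delta=1.0000 Bond=0.0000
V0=160.3125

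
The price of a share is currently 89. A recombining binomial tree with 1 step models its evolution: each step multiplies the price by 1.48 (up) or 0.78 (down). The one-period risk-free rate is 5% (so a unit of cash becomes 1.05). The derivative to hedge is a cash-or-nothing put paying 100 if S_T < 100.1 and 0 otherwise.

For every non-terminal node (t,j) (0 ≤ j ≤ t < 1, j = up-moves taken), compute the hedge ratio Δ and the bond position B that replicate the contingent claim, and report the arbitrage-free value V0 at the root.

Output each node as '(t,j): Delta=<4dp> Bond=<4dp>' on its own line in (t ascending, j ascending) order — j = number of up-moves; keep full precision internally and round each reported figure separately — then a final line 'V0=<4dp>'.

(0,0): Delta=-1.6051 Bond=201.3605
V0=58.5034

Risk-neutral probability p* = (R−d)/(u−d) = (1.05−0.78)/(1.48−0.78) = 0.3857.
Terminal values V(1,·): V(1,0)=100.0000, V(1,1)=0.0000
Node (0,0) S=89.0000: V=(p*·0.0000+(1−p*)·100.0000)/1.05=58.5034; Δ=(0.0000−100.0000)/(131.7200−69.4200)=-1.6051; B=V−Δ·S=201.3605
Self-financing check: at every node Δ·S+B equals the discounted successor values.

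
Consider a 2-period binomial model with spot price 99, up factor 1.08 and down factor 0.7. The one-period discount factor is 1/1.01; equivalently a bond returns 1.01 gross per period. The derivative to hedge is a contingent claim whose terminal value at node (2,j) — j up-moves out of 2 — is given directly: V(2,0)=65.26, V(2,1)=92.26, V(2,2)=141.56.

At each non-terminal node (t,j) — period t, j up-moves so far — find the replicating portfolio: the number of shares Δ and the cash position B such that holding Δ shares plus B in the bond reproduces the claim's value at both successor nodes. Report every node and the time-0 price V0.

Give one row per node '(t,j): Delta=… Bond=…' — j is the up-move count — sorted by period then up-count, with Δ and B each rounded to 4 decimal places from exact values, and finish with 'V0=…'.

No-arbitrage ⇒ martingale measure with p* = (R−d)/(u−d) = 0.8158.
Payoff layer (t=2): V(2,0)=65.2600, V(2,1)=92.2600, V(2,2)=141.5600
  t=1,j=0: stock 69.3000 → up 74.8440 (V=92.2600), down 48.5100 (V=65.2600). Price 86.4221; hedge Δ=1.0253, bond B=15.3695.
  t=1,j=1: stock 106.9200 → up 115.4736 (V=141.5600), down 74.8440 (V=92.2600). Price 131.1668; hedge Δ=1.2134, bond B=1.4299.
  t=0,j=0: stock 99.0000 → up 106.9200 (V=131.1668), down 69.3000 (V=86.4221). Price 121.7072; hedge Δ=1.1894, bond B=3.9581.
Root portfolio cost Δ·99+B reproduces V0=121.7072.

(0,0): Delta=1.1894 Bond=3.9581
(1,0): Delta=1.0253 Bond=15.3695
(1,1): Delta=1.2134 Bond=1.4299
V0=121.7072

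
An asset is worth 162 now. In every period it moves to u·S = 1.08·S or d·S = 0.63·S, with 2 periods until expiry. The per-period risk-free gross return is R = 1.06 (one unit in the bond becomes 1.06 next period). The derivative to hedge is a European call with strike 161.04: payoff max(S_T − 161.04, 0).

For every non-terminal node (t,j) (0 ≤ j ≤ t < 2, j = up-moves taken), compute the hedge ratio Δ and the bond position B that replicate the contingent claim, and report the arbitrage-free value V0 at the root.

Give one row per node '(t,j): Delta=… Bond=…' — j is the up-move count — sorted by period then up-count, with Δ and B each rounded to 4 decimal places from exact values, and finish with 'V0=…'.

(0,0): Delta=0.3452 Bond=-33.2382
(1,0): Delta=0.0000 Bond=0.0000
(1,1): Delta=0.3546 Bond=-36.8712
V0=22.6864

Under the risk-neutral measure, an up-move has probability p* = (R−d)/(u−d) = 0.9556 and values discount at R = 1.06.
Terminal values V(2,·): V(2,0)=0.0000, V(2,1)=0.0000, V(2,2)=27.9168
  t=1,j=0: stock 102.0600 → up 110.2248 (V=0.0000), down 64.2978 (V=0.0000). Price 0.0000; hedge Δ=0.0000, bond B=0.0000.
  t=1,j=1: stock 174.9600 → up 188.9568 (V=27.9168), down 110.2248 (V=0.0000). Price 25.1661; hedge Δ=0.3546, bond B=-36.8712.
  t=0,j=0: stock 162.0000 → up 174.9600 (V=25.1661), down 102.0600 (V=0.0000). Price 22.6864; hedge Δ=0.3452, bond B=-33.2382.
Each (Δ,B) replicates both successor values, so the strategy is self-financing and V0 is arbitrage-free.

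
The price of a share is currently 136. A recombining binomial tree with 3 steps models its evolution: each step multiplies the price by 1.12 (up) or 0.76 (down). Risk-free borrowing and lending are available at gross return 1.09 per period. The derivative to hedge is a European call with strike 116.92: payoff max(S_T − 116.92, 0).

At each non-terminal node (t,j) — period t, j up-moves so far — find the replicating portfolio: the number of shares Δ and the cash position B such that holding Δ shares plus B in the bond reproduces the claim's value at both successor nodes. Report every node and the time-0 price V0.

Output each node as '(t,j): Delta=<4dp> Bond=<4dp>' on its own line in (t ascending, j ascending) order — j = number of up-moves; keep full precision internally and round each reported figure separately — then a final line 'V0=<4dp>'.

Under the risk-neutral measure, an up-move has probability p* = (R−d)/(u−d) = 0.9167 and values discount at R = 1.09.
Terminal payoffs: V(3,0)=0.0000, V(3,1)=0.0000, V(3,2)=12.7348, V(3,3)=74.1502
Node (2,0) S=78.5536: V=(p*·0.0000+(1−p*)·0.0000)/1.09=0.0000; Δ=(0.0000−0.0000)/(87.9800−59.7007)=0.0000; B=V−Δ·S=0.0000
Node (2,1) S=115.7632: V=(p*·12.7348+(1−p*)·0.0000)/1.09=10.7097; Δ=(12.7348−0.0000)/(129.6548−87.9800)=0.3056; B=V−Δ·S=-24.6647
Node (2,2) S=170.5984: V=(p*·74.1502+(1−p*)·12.7348)/1.09=63.3323; Δ=(74.1502−12.7348)/(191.0702−129.6548)=1.0000; B=V−Δ·S=-107.2661
Node (1,0) S=103.3600: V=(p*·10.7097+(1−p*)·0.0000)/1.09=9.0066; Δ=(10.7097−0.0000)/(115.7632−78.5536)=0.2878; B=V−Δ·S=-20.7425
Node (1,1) S=152.3200: V=(p*·63.3323+(1−p*)·10.7097)/1.09=54.0799; Δ=(63.3323−10.7097)/(170.5984−115.7632)=0.9597; B=V−Δ·S=-92.0941
Node (0,0) S=136.0000: V=(p*·54.0799+(1−p*)·9.0066)/1.09=46.1686; Δ=(54.0799−9.0066)/(152.3200−103.3600)=0.9206; B=V−Δ·S=-79.0350
The time-0 hedge costs 46.1686, which is the no-arbitrage price.

(0,0): Delta=0.9206 Bond=-79.0350
(1,0): Delta=0.2878 Bond=-20.7425
(1,1): Delta=0.9597 Bond=-92.0941
(2,0): Delta=0.0000 Bond=0.0000
(2,1): Delta=0.3056 Bond=-24.6647
(2,2): Delta=1.0000 Bond=-107.2661
V0=46.1686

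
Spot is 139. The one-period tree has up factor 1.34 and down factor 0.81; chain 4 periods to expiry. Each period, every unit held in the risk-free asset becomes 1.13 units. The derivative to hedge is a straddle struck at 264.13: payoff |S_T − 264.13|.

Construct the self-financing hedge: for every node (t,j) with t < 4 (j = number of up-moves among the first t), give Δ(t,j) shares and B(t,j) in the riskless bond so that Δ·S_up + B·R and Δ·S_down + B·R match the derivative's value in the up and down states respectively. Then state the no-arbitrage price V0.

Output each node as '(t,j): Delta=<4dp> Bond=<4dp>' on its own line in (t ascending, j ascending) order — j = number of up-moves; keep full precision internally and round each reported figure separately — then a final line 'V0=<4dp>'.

Under the risk-neutral measure, an up-move has probability p* = (R−d)/(u−d) = 0.6038 and values discount at R = 1.13.
Terminal payoffs: V(4,0)=204.2951, V(4,1)=165.1438, V(4,2)=100.3751, V(4,3)=6.7732, V(4,4)=184.0309
Node (3,0) S=73.8703: V=(p*·165.1438+(1−p*)·204.2951)/1.13=159.8731; Δ=(165.1438−204.2951)/(98.9862−59.8349)=-1.0000; B=V−Δ·S=233.7434
Node (3,1) S=122.2052: V=(p*·100.3751+(1−p*)·165.1438)/1.13=111.5382; Δ=(100.3751−165.1438)/(163.7549−98.9862)=-1.0000; B=V−Δ·S=233.7434
Node (3,2) S=202.1666: V=(p*·6.7732+(1−p*)·100.3751)/1.13=38.8148; Δ=(6.7732−100.3751)/(270.9032−163.7549)=-0.8736; B=V−Δ·S=215.4220
Node (3,3) S=334.4485: V=(p*·184.0309+(1−p*)·6.7732)/1.13=100.7051; Δ=(184.0309−6.7732)/(448.1609−270.9032)=1.0000; B=V−Δ·S=-233.7434
Node (2,0) S=91.1979: V=(p*·111.5382+(1−p*)·159.8731)/1.13=115.6546; Δ=(111.5382−159.8731)/(122.2052−73.8703)=-1.0000; B=V−Δ·S=206.8525
Node (2,1) S=150.8706: V=(p*·38.8148+(1−p*)·111.5382)/1.13=59.8493; Δ=(38.8148−111.5382)/(202.1666−122.2052)=-0.9095; B=V−Δ·S=197.0632
Node (2,2) S=249.5884: V=(p*·100.7051+(1−p*)·38.8148)/1.13=67.4182; Δ=(100.7051−38.8148)/(334.4485−202.1666)=0.4679; B=V−Δ·S=-49.3559
Node (1,0) S=112.5900: V=(p*·59.8493+(1−p*)·115.6546)/1.13=72.5317; Δ=(59.8493−115.6546)/(150.8706−91.1979)=-0.9352; B=V−Δ·S=177.8248
Node (1,1) S=186.2600: V=(p*·67.4182+(1−p*)·59.8493)/1.13=57.0081; Δ=(67.4182−59.8493)/(249.5884−150.8706)=0.0767; B=V−Δ·S=42.7273
Node (0,0) S=139.0000: V=(p*·57.0081+(1−p*)·72.5317)/1.13=55.8929; Δ=(57.0081−72.5317)/(186.2600−112.5900)=-0.2107; B=V−Δ·S=85.1827
Self-financing check: at every node Δ·S+B equals the discounted successor values.

(0,0): Delta=-0.2107 Bond=85.1827
(1,0): Delta=-0.9352 Bond=177.8248
(1,1): Delta=0.0767 Bond=42.7273
(2,0): Delta=-1.0000 Bond=206.8525
(2,1): Delta=-0.9095 Bond=197.0632
(2,2): Delta=0.4679 Bond=-49.3559
(3,0): Delta=-1.0000 Bond=233.7434
(3,1): Delta=-1.0000 Bond=233.7434
(3,2): Delta=-0.8736 Bond=215.4220
(3,3): Delta=1.0000 Bond=-233.7434
V0=55.8929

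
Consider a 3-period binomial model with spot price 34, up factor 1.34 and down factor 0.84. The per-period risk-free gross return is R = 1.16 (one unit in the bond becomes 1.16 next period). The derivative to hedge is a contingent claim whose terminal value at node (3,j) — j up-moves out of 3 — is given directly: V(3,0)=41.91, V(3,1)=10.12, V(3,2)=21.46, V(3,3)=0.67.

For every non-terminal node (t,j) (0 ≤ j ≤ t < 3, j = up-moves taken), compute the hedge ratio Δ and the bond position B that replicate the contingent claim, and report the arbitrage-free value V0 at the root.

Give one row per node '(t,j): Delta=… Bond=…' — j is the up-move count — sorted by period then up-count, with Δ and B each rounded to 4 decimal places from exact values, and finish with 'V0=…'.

(0,0): Delta=-0.3239 Bond=20.0742
(1,0): Delta=-0.2528 Bond=21.2531
(1,1): Delta=-0.3490 Bond=24.4297
(2,0): Delta=-2.6502 Bond=82.1700
(2,1): Delta=0.5926 Bond=-7.6993
(2,2): Delta=-0.6811 Bond=48.6097
V0=9.0604

Risk-neutral probability p* = (R−d)/(u−d) = (1.16−0.84)/(1.34−0.84) = 0.6400.
Payoff layer (t=3): V(3,0)=41.9100, V(3,1)=10.1200, V(3,2)=21.4600, V(3,3)=0.6700
Node (2,0) S=23.9904: V=(p*·10.1200+(1−p*)·41.9100)/1.16=18.5900; Δ=(10.1200−41.9100)/(32.1471−20.1519)=-2.6502; B=V−Δ·S=82.1700
Node (2,1) S=38.2704: V=(p*·21.4600+(1−p*)·10.1200)/1.16=14.9807; Δ=(21.4600−10.1200)/(51.2823−32.1471)=0.5926; B=V−Δ·S=-7.6993
Node (2,2) S=61.0504: V=(p*·0.6700+(1−p*)·21.4600)/1.16=7.0297; Δ=(0.6700−21.4600)/(81.8075−51.2823)=-0.6811; B=V−Δ·S=48.6097
Node (1,0) S=28.5600: V=(p*·14.9807+(1−p*)·18.5900)/1.16=14.0345; Δ=(14.9807−18.5900)/(38.2704−23.9904)=-0.2528; B=V−Δ·S=21.2531
Node (1,1) S=45.5600: V=(p*·7.0297+(1−p*)·14.9807)/1.16=8.5276; Δ=(7.0297−14.9807)/(61.0504−38.2704)=-0.3490; B=V−Δ·S=24.4297
Node (0,0) S=34.0000: V=(p*·8.5276+(1−p*)·14.0345)/1.16=9.0604; Δ=(8.5276−14.0345)/(45.5600−28.5600)=-0.3239; B=V−Δ·S=20.0742
The time-0 hedge costs 9.0604, which is the no-arbitrage price.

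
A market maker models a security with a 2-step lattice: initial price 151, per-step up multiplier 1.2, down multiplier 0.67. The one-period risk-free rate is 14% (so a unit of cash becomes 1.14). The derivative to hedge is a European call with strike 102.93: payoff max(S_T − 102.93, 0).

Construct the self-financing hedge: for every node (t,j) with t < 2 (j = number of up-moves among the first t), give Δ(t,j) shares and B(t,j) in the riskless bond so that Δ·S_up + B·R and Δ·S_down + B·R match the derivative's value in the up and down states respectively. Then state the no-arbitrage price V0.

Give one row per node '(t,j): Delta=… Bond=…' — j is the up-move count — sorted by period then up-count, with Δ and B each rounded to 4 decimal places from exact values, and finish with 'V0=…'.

No-arbitrage ⇒ martingale measure with p* = (R−d)/(u−d) = 0.8868.
Terminal payoffs: V(2,0)=0.0000, V(2,1)=18.4740, V(2,2)=114.5100
Node (1,0) S=101.1700: V=(p*·18.4740+(1−p*)·0.0000)/1.14=14.3707; Δ=(18.4740−0.0000)/(121.4040−67.7839)=0.3445; B=V−Δ·S=-20.4859
Node (1,1) S=181.2000: V=(p*·114.5100+(1−p*)·18.4740)/1.14=90.9105; Δ=(114.5100−18.4740)/(217.4400−121.4040)=1.0000; B=V−Δ·S=-90.2895
Node (0,0) S=151.0000: V=(p*·90.9105+(1−p*)·14.3707)/1.14=72.1453; Δ=(90.9105−14.3707)/(181.2000−101.1700)=0.9564; B=V−Δ·S=-72.2695
Check: Δ(0,0)·S0 + B(0,0) = 72.1453 = V0.

(0,0): Delta=0.9564 Bond=-72.2695
(1,0): Delta=0.3445 Bond=-20.4859
(1,1): Delta=1.0000 Bond=-90.2895
V0=72.1453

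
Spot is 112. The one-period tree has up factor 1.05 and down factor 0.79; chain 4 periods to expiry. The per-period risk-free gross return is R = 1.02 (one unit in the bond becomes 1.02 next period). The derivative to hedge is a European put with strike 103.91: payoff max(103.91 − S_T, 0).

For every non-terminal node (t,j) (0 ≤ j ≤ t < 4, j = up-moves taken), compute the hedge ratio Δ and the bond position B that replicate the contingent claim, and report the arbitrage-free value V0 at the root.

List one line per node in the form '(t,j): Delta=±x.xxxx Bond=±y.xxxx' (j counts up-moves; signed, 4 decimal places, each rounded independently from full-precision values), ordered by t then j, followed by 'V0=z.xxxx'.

No-arbitrage ⇒ martingale measure with p* = (R−d)/(u−d) = 0.8846.
Terminal payoffs: V(4,0)=60.2859, V(4,1)=45.9286, V(4,2)=26.8461, V(4,3)=1.4833, V(4,4)=0.0000
(3,0): S=55.2204. Δ = (V_up−V_dn)/(S_up−S_dn) = (45.9286−60.2859)/(57.9814−43.6241) = -1.0000. V = [p*·45.9286 + (1−p*)·60.2859]/1.02 = 46.6522. B = V − Δ·S = 101.8725.
(3,1): S=73.3942. Δ = (V_up−V_dn)/(S_up−S_dn) = (26.8461−45.9286)/(77.0639−57.9814) = -1.0000. V = [p*·26.8461 + (1−p*)·45.9286]/1.02 = 28.4784. B = V − Δ·S = 101.8725.
(3,2): S=97.5492. Δ = (V_up−V_dn)/(S_up−S_dn) = (1.4833−26.8461)/(102.4267−77.0639) = -1.0000. V = [p*·1.4833 + (1−p*)·26.8461]/1.02 = 4.3233. B = V − Δ·S = 101.8725.
(3,3): S=129.6540. Δ = (V_up−V_dn)/(S_up−S_dn) = (0.0000−1.4833)/(136.1367−102.4267) = -0.0440. V = [p*·0.0000 + (1−p*)·1.4833]/1.02 = 0.1678. B = V − Δ·S = 5.8730.
(2,0): S=69.8992. Δ = (V_up−V_dn)/(S_up−S_dn) = (28.4784−46.6522)/(73.3942−55.2204) = -1.0000. V = [p*·28.4784 + (1−p*)·46.6522]/1.02 = 29.9758. B = V − Δ·S = 99.8750.
(2,1): S=92.9040. Δ = (V_up−V_dn)/(S_up−S_dn) = (4.3233−28.4784)/(97.5492−73.3942) = -1.0000. V = [p*·4.3233 + (1−p*)·28.4784]/1.02 = 6.9710. B = V − Δ·S = 99.8750.
(2,2): S=123.4800. Δ = (V_up−V_dn)/(S_up−S_dn) = (0.1678−4.3233)/(129.6540−97.5492) = -0.1294. V = [p*·0.1678 + (1−p*)·4.3233]/1.02 = 0.6346. B = V − Δ·S = 16.6175.
(1,0): S=88.4800. Δ = (V_up−V_dn)/(S_up−S_dn) = (6.9710−29.9758)/(92.9040−69.8992) = -1.0000. V = [p*·6.9710 + (1−p*)·29.9758]/1.02 = 9.4367. B = V − Δ·S = 97.9167.
(1,1): S=117.6000. Δ = (V_up−V_dn)/(S_up−S_dn) = (0.6346−6.9710)/(123.4800−92.9040) = -0.2072. V = [p*·0.6346 + (1−p*)·6.9710]/1.02 = 1.3389. B = V − Δ·S = 25.7099.
(0,0): S=112.0000. Δ = (V_up−V_dn)/(S_up−S_dn) = (1.3389−9.4367)/(117.6000−88.4800) = -0.2781. V = [p*·1.3389 + (1−p*)·9.4367]/1.02 = 2.2287. B = V − Δ·S = 33.3740.
Check: Δ(0,0)·S0 + B(0,0) = 2.2287 = V0.

(0,0): Delta=-0.2781 Bond=33.3740
(1,0): Delta=-1.0000 Bond=97.9167
(1,1): Delta=-0.2072 Bond=25.7099
(2,0): Delta=-1.0000 Bond=99.8750
(2,1): Delta=-1.0000 Bond=99.8750
(2,2): Delta=-0.1294 Bond=16.6175
(3,0): Delta=-1.0000 Bond=101.8725
(3,1): Delta=-1.0000 Bond=101.8725
(3,2): Delta=-1.0000 Bond=101.8725
(3,3): Delta=-0.0440 Bond=5.8730
V0=2.2287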